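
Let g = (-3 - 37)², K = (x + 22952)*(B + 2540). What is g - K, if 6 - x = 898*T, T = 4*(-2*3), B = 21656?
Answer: -1076962360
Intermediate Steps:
T = -24 (T = 4*(-6) = -24)
x = 21558 (x = 6 - 898*(-24) = 6 - 1*(-21552) = 6 + 21552 = 21558)
K = 1076963960 (K = (21558 + 22952)*(21656 + 2540) = 44510*24196 = 1076963960)
g = 1600 (g = (-40)² = 1600)
g - K = 1600 - 1*1076963960 = 1600 - 1076963960 = -1076962360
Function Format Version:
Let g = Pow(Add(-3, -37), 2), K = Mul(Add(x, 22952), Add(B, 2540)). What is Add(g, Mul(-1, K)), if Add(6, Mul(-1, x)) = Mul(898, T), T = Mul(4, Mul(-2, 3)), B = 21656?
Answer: -1076962360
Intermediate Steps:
T = -24 (T = Mul(4, -6) = -24)
x = 21558 (x = Add(6, Mul(-1, Mul(898, -24))) = Add(6, Mul(-1, -21552)) = Add(6, 21552) = 21558)
K = 1076963960 (K = Mul(Add(21558, 22952), Add(21656, 2540)) = Mul(44510, 24196) = 1076963960)
g = 1600 (g = Pow(-40, 2) = 1600)
Add(g, Mul(-1, K)) = Add(1600, Mul(-1, 1076963960)) = Add(1600, -1076963960) = -1076962360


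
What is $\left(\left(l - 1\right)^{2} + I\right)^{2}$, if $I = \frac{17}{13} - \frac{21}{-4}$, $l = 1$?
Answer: $\frac{116281}{2704} \approx 43.003$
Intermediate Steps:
$I = \frac{341}{52}$ ($I = 17 \cdot \frac{1}{13} - - \frac{21}{4} = \frac{17}{13} + \frac{21}{4} = \frac{341}{52} \approx 6.5577$)
$\left(\left(l - 1\right)^{2} + I\right)^{2} = \left(\left(1 - 1\right)^{2} + \frac{341}{52}\right)^{2} = \left(0^{2} + \frac{341}{52}\right)^{2} = \left(0 + \frac{341}{52}\right)^{2} = \left(\frac{341}{52}\right)^{2} = \frac{116281}{2704}$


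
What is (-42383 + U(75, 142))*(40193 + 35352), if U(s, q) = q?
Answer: -3191096345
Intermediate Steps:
(-42383 + U(75, 142))*(40193 + 35352) = (-42383 + 142)*(40193 + 35352) = -42241*75545 = -3191096345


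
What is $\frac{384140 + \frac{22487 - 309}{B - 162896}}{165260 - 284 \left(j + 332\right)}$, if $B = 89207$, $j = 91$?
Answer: $\frac{14153435141}{1662718596} \approx 8.5122$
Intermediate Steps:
$\frac{384140 + \frac{22487 - 309}{B - 162896}}{165260 - 284 \left(j + 332\right)} = \frac{384140 + \frac{22487 - 309}{89207 - 162896}}{165260 - 284 \left(91 + 332\right)} = \frac{384140 + \frac{22178}{-73689}}{165260 - 120132} = \frac{384140 + 22178 \left(- \frac{1}{73689}\right)}{165260 - 120132} = \frac{384140 - \frac{22178}{73689}}{45128} = \frac{28306870282}{73689} \cdot \frac{1}{45128} = \frac{14153435141}{1662718596}$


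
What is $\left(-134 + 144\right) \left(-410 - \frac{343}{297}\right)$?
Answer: $- \frac{1221130}{297} \approx -4111.5$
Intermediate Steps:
$\left(-134 + 144\right) \left(-410 - \frac{343}{297}\right) = 10 \left(-410 - \frac{343}{297}\right) = 10 \left(- \frac{122113}{297}\right) = - \frac{1221130}{297}$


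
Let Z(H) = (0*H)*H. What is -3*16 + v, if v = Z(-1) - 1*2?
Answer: -50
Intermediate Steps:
Z(H) = 0 (Z(H) = 0*H = 0)
v = -2 (v = 0 - 1*2 = 0 - 2 = -2)
-3*16 + v = -3*16 - 2 = -48 - 2 = -50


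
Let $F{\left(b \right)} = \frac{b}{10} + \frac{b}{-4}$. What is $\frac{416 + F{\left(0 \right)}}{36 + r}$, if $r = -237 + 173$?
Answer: $- \frac{104}{7} \approx -14.857$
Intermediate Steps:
$F{\left(b \right)} = - \frac{3 b}{20}$ ($F{\left(b \right)} = b \frac{1}{10} + b \left(- \frac{1}{4}\right) = \frac{b}{10} - \frac{b}{4} = - \frac{3 b}{20}$)
$r = -64$
$\frac{416 + F{\left(0 \right)}}{36 + r} = \frac{416 - 0}{36 - 64} = \frac{416 + 0}{-28} = \left(- \frac{1}{28}\right) 416 = - \frac{104}{7}$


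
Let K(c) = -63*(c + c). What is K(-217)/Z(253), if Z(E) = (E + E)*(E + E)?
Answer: 13671/128018 ≈ 0.10679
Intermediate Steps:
Z(E) = 4*E² (Z(E) = (2*E)*(2*E) = 4*E²)
K(c) = -126*c
K(-217)/Z(253) = (-126*(-217))/((4*253²)) = 27342/((4*64009)) = 27342/256036 = 27342*(1/256036) = 13671/128018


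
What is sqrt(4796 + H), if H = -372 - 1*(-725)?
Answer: sqrt(5149) ≈ 71.757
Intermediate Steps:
H = 353 (H = -372 + 725 = 353)
sqrt(4796 + H) = sqrt(4796 + 353) = sqrt(5149)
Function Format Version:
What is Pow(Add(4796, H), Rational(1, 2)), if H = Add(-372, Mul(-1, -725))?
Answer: Pow(5149, Rational(1, 2)) ≈ 71.757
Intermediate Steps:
H = 353 (H = Add(-372, 725) = 353)
Pow(Add(4796, H), Rational(1, 2)) = Pow(Add(4796, 353), Rational(1, 2)) = Pow(5149, Rational(1, 2))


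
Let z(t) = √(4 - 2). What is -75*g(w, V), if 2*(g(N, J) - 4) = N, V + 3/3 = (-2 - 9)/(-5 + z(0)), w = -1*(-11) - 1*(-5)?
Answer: -900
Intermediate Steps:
z(t) = √2
w = 16 (w = 11 + 5 = 16)
V = -1 - 11/(-5 + √2) (V = -1 + (-2 - 9)/(-5 + √2) = -1 - 11/(-5 + √2) ≈ 2.0677)
g(N, J) = 4 + N/2
-75*g(w, V) = -75*(4 + (½)*16) = -75*(4 + 8) = -75*12 = -900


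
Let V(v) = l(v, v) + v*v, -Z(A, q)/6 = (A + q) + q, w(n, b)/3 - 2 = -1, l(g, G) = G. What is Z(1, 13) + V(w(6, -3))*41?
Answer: 330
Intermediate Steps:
w(n, b) = 3 (w(n, b) = 6 + 3*(-1) = 6 - 3 = 3)
Z(A, q) = -12*q - 6*A (Z(A, q) = -6*((A + q) + q) = -6*(A + 2*q) = -12*q - 6*A)
V(v) = v + v**2 (V(v) = v + v*v = v + v**2)
Z(1, 13) + V(w(6, -3))*41 = (-12*13 - 6*1) + (3*(1 + 3))*41 = (-156 - 6) + (3*4)*41 = -162 + 12*41 = -162 + 492 = 330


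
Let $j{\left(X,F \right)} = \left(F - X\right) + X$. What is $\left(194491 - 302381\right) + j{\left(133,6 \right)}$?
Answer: $-107884$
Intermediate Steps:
$j{\left(X,F \right)} = F$
$\left(194491 - 302381\right) + j{\left(133,6 \right)} = \left(194491 - 302381\right) + 6 = -107890 + 6 = -107884$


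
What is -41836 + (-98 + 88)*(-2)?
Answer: -41816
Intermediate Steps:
-41836 + (-98 + 88)*(-2) = -41836 - 10*(-2) = -41836 + 20 = -41816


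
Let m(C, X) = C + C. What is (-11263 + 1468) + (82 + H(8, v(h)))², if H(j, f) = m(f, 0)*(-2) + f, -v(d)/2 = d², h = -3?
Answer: 8701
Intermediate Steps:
m(C, X) = 2*C
v(d) = -2*d²
H(j, f) = -3*f (H(j, f) = (2*f)*(-2) + f = -4*f + f = -3*f)
(-11263 + 1468) + (82 + H(8, v(h)))² = (-11263 + 1468) + (82 - (-6)*(-3)²)² = -9795 + (82 - (-6)*9)² = -9795 + (82 - 3*(-18))² = -9795 + (82 + 54)² = -9795 + 136² = -9795 + 18496 = 8701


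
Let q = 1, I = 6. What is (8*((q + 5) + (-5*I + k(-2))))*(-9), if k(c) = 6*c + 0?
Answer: 2592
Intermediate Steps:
k(c) = 6*c
(8*((q + 5) + (-5*I + k(-2))))*(-9) = (8*((1 + 5) + (-5*6 + 6*(-2))))*(-9) = (8*(6 + (-30 - 12)))*(-9) = (8*(6 - 42))*(-9) = (8*(-36))*(-9) = -288*(-9) = 2592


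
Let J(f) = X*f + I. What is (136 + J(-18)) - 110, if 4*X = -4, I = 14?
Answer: 58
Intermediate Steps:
X = -1 (X = (¼)*(-4) = -1)
J(f) = 14 - f (J(f) = -f + 14 = 14 - f)
(136 + J(-18)) - 110 = (136 + (14 - 1*(-18))) - 110 = (136 + (14 + 18)) - 110 = (136 + 32) - 110 = 168 - 110 = 58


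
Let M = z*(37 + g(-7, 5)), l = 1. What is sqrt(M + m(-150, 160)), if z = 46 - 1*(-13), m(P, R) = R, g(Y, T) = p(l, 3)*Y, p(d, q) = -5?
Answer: 2*sqrt(1102) ≈ 66.393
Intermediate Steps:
g(Y, T) = -5*Y
z = 59 (z = 46 + 13 = 59)
M = 4248 (M = 59*(37 - 5*(-7)) = 59*(37 + 35) = 59*72 = 4248)
sqrt(M + m(-150, 160)) = sqrt(4248 + 160) = sqrt(4408) = 2*sqrt(1102)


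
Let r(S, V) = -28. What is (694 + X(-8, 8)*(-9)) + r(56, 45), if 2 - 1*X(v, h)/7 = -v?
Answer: 1044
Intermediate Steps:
X(v, h) = 14 + 7*v (X(v, h) = 14 - (-7)*v = 14 + 7*v)
(694 + X(-8, 8)*(-9)) + r(56, 45) = (694 + (14 + 7*(-8))*(-9)) - 28 = (694 + (14 - 56)*(-9)) - 28 = (694 - 42*(-9)) - 28 = (694 + 378) - 28 = 1072 - 28 = 1044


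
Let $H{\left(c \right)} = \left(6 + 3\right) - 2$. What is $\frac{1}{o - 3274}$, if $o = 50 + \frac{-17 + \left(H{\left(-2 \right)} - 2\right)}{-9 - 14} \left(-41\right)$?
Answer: $- \frac{23}{74644} \approx -0.00030813$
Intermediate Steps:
$H{\left(c \right)} = 7$ ($H{\left(c \right)} = 9 - 2 = 7$)
$o = \frac{658}{23}$ ($o = 50 + \frac{-17 + \left(7 - 2\right)}{-9 - 14} \left(-41\right) = 50 + \frac{-17 + \left(7 - 2\right)}{-23} \left(-41\right) = 50 + \left(-17 + 5\right) \left(- \frac{1}{23}\right) \left(-41\right) = 50 + \left(-12\right) \left(- \frac{1}{23}\right) \left(-41\right) = 50 + \frac{12}{23} \left(-41\right) = 50 - \frac{492}{23} = \frac{658}{23} \approx 28.609$)
$\frac{1}{o - 3274} = \frac{1}{\frac{658}{23} - 3274} = \frac{1}{- \frac{74644}{23}} = - \frac{23}{74644}$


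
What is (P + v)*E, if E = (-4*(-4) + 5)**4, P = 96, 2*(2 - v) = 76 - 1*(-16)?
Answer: 10113012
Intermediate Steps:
v = -44 (v = 2 - (76 - 1*(-16))/2 = 2 - (76 + 16)/2 = 2 - 1/2*92 = 2 - 46 = -44)
E = 194481 (E = (16 + 5)**4 = 21**4 = 194481)
(P + v)*E = (96 - 44)*194481 = 52*194481 = 10113012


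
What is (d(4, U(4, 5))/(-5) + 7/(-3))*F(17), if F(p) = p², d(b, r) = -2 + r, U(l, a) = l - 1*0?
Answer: -11849/15 ≈ -789.93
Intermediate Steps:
U(l, a) = l (U(l, a) = l + 0 = l)
(d(4, U(4, 5))/(-5) + 7/(-3))*F(17) = ((-2 + 4)/(-5) + 7/(-3))*17² = (2*(-⅕) + 7*(-⅓))*289 = (-⅖ - 7/3)*289 = -41/15*289 = -11849/15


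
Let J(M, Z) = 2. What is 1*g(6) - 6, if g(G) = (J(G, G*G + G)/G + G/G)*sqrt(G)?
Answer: -6 + 4*sqrt(6)/3 ≈ -2.7340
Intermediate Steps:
g(G) = sqrt(G)*(1 + 2/G) (g(G) = (2/G + G/G)*sqrt(G) = (2/G + 1)*sqrt(G) = (1 + 2/G)*sqrt(G) = sqrt(G)*(1 + 2/G))
1*g(6) - 6 = 1*((2 + 6)/sqrt(6)) - 6 = 1*((sqrt(6)/6)*8) - 6 = 1*(4*sqrt(6)/3) - 6 = 4*sqrt(6)/3 - 6 = -6 + 4*sqrt(6)/3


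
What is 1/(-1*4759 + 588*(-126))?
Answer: -1/78847 ≈ -1.2683e-5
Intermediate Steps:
1/(-1*4759 + 588*(-126)) = 1/(-4759 - 74088) = 1/(-78847) = -1/78847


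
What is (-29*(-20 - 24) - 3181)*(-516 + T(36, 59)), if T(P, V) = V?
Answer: 870585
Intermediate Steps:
(-29*(-20 - 24) - 3181)*(-516 + T(36, 59)) = (-29*(-20 - 24) - 3181)*(-516 + 59) = (-29*(-44) - 3181)*(-457) = (1276 - 3181)*(-457) = -1905*(-457) = 870585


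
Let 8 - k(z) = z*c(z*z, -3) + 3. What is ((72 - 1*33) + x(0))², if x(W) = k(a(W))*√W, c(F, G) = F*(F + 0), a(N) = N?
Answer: 1521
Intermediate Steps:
c(F, G) = F² (c(F, G) = F*F = F²)
k(z) = 5 - z⁵ (k(z) = 8 - (z*(z*z)² + 3) = 8 - (z*(z²)² + 3) = 8 - (z*z⁴ + 3) = 8 - (z⁵ + 3) = 8 - (3 + z⁵) = 8 + (-3 - z⁵) = 5 - z⁵)
x(W) = √W*(5 - W⁵) (x(W) = (5 - W⁵)*√W = √W*(5 - W⁵))
((72 - 1*33) + x(0))² = ((72 - 1*33) + √0*(5 - 1*0⁵))² = ((72 - 33) + 0*(5 - 1*0))² = (39 + 0*(5 + 0))² = (39 + 0*5)² = (39 + 0)² = 39² = 1521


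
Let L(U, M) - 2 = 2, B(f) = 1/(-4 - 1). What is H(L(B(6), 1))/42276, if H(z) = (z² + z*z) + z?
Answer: 3/3523 ≈ 0.00085155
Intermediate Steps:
B(f) = -⅕ (B(f) = 1/(-5) = -⅕)
L(U, M) = 4 (L(U, M) = 2 + 2 = 4)
H(z) = z + 2*z² (H(z) = (z² + z²) + z = 2*z² + z = z + 2*z²)
H(L(B(6), 1))/42276 = (4*(1 + 2*4))/42276 = (4*(1 + 8))*(1/42276) = (4*9)*(1/42276) = 36*(1/42276) = 3/3523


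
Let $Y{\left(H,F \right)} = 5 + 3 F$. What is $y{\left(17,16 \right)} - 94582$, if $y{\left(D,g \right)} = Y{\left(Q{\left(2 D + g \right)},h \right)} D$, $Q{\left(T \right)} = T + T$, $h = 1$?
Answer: $-94446$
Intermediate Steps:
$Q{\left(T \right)} = 2 T$
$y{\left(D,g \right)} = 8 D$ ($y{\left(D,g \right)} = \left(5 + 3 \cdot 1\right) D = \left(5 + 3\right) D = 8 D$)
$y{\left(17,16 \right)} - 94582 = 8 \cdot 17 - 94582 = 136 - 94582 = -94446$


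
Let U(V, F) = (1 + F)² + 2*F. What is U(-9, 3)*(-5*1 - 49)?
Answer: -1188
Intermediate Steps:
U(-9, 3)*(-5*1 - 49) = ((1 + 3)² + 2*3)*(-5*1 - 49) = (4² + 6)*(-5 - 49) = (16 + 6)*(-54) = 22*(-54) = -1188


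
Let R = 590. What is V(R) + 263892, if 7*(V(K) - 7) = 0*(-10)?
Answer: 263899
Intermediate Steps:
V(K) = 7 (V(K) = 7 + (0*(-10))/7 = 7 + (1/7)*0 = 7 + 0 = 7)
V(R) + 263892 = 7 + 263892 = 263899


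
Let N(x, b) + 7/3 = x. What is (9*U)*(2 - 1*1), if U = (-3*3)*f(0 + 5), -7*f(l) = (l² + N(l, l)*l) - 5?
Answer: 2700/7 ≈ 385.71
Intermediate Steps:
N(x, b) = -7/3 + x
f(l) = 5/7 - l²/7 - l*(-7/3 + l)/7 (f(l) = -((l² + (-7/3 + l)*l) - 5)/7 = -((l² + l*(-7/3 + l)) - 5)/7 = -(-5 + l² + l*(-7/3 + l))/7 = 5/7 - l²/7 - l*(-7/3 + l)/7)
U = 300/7 (U = (-3*3)*(5/7 - 2*(0 + 5)²/7 + (0 + 5)/3) = -9*(5/7 - 2/7*5² + (⅓)*5) = -9*(5/7 - 2/7*25 + 5/3) = -9*(5/7 - 50/7 + 5/3) = -9*(-100/21) = 300/7 ≈ 42.857)
(9*U)*(2 - 1*1) = (9*(300/7))*(2 - 1*1) = 2700*(2 - 1)/7 = (2700/7)*1 = 2700/7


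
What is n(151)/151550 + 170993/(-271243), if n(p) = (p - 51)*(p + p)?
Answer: -50635573/117448219 ≈ -0.43113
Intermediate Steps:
n(p) = 2*p*(-51 + p) (n(p) = (-51 + p)*(2*p) = 2*p*(-51 + p))
n(151)/151550 + 170993/(-271243) = (2*151*(-51 + 151))/151550 + 170993/(-271243) = (2*151*100)*(1/151550) + 170993*(-1/271243) = 30200*(1/151550) - 170993/271243 = 604/3031 - 170993/271243 = -50635573/117448219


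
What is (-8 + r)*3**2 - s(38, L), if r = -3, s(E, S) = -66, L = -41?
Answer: -33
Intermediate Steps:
(-8 + r)*3**2 - s(38, L) = (-8 - 3)*3**2 - 1*(-66) = -11*9 + 66 = -99 + 66 = -33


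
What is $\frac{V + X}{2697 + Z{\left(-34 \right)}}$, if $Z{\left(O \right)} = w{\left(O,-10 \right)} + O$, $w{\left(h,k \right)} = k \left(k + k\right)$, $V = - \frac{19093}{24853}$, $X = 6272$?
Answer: $\frac{155858923}{71154139} \approx 2.1904$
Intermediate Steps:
$V = - \frac{19093}{24853}$ ($V = \left(-19093\right) \frac{1}{24853} = - \frac{19093}{24853} \approx -0.76824$)
$w{\left(h,k \right)} = 2 k^{2}$ ($w{\left(h,k \right)} = k 2 k = 2 k^{2}$)
$Z{\left(O \right)} = 200 + O$ ($Z{\left(O \right)} = 2 \left(-10\right)^{2} + O = 2 \cdot 100 + O = 200 + O$)
$\frac{V + X}{2697 + Z{\left(-34 \right)}} = \frac{- \frac{19093}{24853} + 6272}{2697 + \left(200 - 34\right)} = \frac{155858923}{24853 \left(2697 + 166\right)} = \frac{155858923}{24853 \cdot 2863} = \frac{155858923}{24853} \cdot \frac{1}{2863} = \frac{155858923}{71154139}$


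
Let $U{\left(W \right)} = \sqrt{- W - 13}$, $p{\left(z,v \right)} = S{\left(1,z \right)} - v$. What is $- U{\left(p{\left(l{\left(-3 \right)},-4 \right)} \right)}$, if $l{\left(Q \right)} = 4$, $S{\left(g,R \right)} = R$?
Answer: $- i \sqrt{21} \approx - 4.5826 i$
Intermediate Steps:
$p{\left(z,v \right)} = z - v$
$U{\left(W \right)} = \sqrt{-13 - W}$
$- U{\left(p{\left(l{\left(-3 \right)},-4 \right)} \right)} = - \sqrt{-13 - \left(4 - -4\right)} = - \sqrt{-13 - \left(4 + 4\right)} = - \sqrt{-13 - 8} = - \sqrt{-21} = - i \sqrt{21}$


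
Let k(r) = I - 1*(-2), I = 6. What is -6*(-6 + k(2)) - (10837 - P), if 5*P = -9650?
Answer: -12779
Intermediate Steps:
P = -1930 (P = (1/5)*(-9650) = -1930)
k(r) = 8 (k(r) = 6 - 1*(-2) = 6 + 2 = 8)
-6*(-6 + k(2)) - (10837 - P) = -6*(-6 + 8) - (10837 - 1*(-1930)) = -6*2 - (10837 + 1930) = -12 - 1*12767 = -12 - 12767 = -12779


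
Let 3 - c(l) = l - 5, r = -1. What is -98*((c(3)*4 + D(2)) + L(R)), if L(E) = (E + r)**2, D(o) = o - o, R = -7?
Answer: -8232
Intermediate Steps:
c(l) = 8 - l (c(l) = 3 - (l - 5) = 3 - (-5 + l) = 3 + (5 - l) = 8 - l)
D(o) = 0
L(E) = (-1 + E)**2 (L(E) = (E - 1)**2 = (-1 + E)**2)
-98*((c(3)*4 + D(2)) + L(R)) = -98*(((8 - 1*3)*4 + 0) + (-1 - 7)**2) = -98*(((8 - 3)*4 + 0) + (-8)**2) = -98*((5*4 + 0) + 64) = -98*((20 + 0) + 64) = -98*(20 + 64) = -98*84 = -8232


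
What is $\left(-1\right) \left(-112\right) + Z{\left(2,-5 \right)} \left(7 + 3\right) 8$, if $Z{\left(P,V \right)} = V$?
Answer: $-288$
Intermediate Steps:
$\left(-1\right) \left(-112\right) + Z{\left(2,-5 \right)} \left(7 + 3\right) 8 = \left(-1\right) \left(-112\right) + - 5 \left(7 + 3\right) 8 = 112 + \left(-5\right) 10 \cdot 8 = 112 - 400 = -288$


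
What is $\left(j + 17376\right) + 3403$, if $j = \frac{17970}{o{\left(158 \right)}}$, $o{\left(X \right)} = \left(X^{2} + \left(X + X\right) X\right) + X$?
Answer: $\frac{155948192}{7505} \approx 20779.0$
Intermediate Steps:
$o{\left(X \right)} = X + 3 X^{2}$ ($o{\left(X \right)} = \left(X^{2} + 2 X X\right) + X = \left(X^{2} + 2 X^{2}\right) + X = 3 X^{2} + X = X + 3 X^{2}$)
$j = \frac{1797}{7505}$ ($j = \frac{17970}{158 \left(1 + 3 \cdot 158\right)} = \frac{17970}{158 \left(1 + 474\right)} = \frac{17970}{158 \cdot 475} = \frac{17970}{75050} = 17970 \cdot \frac{1}{75050} = \frac{1797}{7505} \approx 0.23944$)
$\left(j + 17376\right) + 3403 = \left(\frac{1797}{7505} + 17376\right) + 3403 = \frac{130408677}{7505} + 3403 = \frac{155948192}{7505}$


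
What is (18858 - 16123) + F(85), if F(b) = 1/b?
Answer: 232476/85 ≈ 2735.0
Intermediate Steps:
(18858 - 16123) + F(85) = (18858 - 16123) + 1/85 = 2735 + 1/85 = 232476/85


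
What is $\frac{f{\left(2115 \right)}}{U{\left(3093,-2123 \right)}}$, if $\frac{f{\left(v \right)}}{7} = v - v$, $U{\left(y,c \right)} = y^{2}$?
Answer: $0$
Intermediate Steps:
$f{\left(v \right)} = 0$ ($f{\left(v \right)} = 7 \left(v - v\right) = 7 \cdot 0 = 0$)
$\frac{f{\left(2115 \right)}}{U{\left(3093,-2123 \right)}} = \frac{0}{3093^{2}} = \frac{0}{9566649} = 0 \cdot \frac{1}{9566649} = 0$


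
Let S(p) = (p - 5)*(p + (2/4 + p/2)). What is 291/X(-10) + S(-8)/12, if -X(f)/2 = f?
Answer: 3241/120 ≈ 27.008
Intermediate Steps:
S(p) = (1/2 + 3*p/2)*(-5 + p) (S(p) = (-5 + p)*(p + (2*(1/4) + p*(1/2))) = (-5 + p)*(p + (1/2 + p/2)) = (-5 + p)*(1/2 + 3*p/2) = (1/2 + 3*p/2)*(-5 + p))
X(f) = -2*f
291/X(-10) + S(-8)/12 = 291/((-2*(-10))) + (-5/2 - 7*(-8) + (3/2)*(-8)**2)/12 = 291/20 + (-5/2 + 56 + (3/2)*64)*(1/12) = 291*(1/20) + (-5/2 + 56 + 96)*(1/12) = 291/20 + (299/2)*(1/12) = 291/20 + 299/24 = 3241/120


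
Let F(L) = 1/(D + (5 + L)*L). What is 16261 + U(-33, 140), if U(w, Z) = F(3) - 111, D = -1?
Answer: 371451/23 ≈ 16150.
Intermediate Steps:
F(L) = 1/(-1 + L*(5 + L)) (F(L) = 1/(-1 + (5 + L)*L) = 1/(-1 + L*(5 + L)))
U(w, Z) = -2552/23 (U(w, Z) = 1/(-1 + 3² + 5*3) - 111 = 1/(-1 + 9 + 15) - 111 = 1/23 - 111 = -2552/23)
16261 + U(-33, 140) = 16261 - 2552/23 = 371451/23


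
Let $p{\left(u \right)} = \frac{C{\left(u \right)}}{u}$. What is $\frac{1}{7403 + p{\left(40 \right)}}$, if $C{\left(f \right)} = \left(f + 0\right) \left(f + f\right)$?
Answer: $\frac{1}{7483} \approx 0.00013364$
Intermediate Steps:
$C{\left(f \right)} = 2 f^{2}$ ($C{\left(f \right)} = f 2 f = 2 f^{2}$)
$p{\left(u \right)} = 2 u$ ($p{\left(u \right)} = \frac{2 u^{2}}{u} = 2 u$)
$\frac{1}{7403 + p{\left(40 \right)}} = \frac{1}{7403 + 2 \cdot 40} = \frac{1}{7403 + 80} = \frac{1}{7483}$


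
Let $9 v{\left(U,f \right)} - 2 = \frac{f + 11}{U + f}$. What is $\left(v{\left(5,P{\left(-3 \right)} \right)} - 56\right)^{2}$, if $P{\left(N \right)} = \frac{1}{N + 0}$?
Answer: $\frac{1359556}{441} \approx 3082.9$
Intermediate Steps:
$P{\left(N \right)} = \frac{1}{N}$
$v{\left(U,f \right)} = \frac{2}{9} + \frac{11 + f}{9 \left(U + f\right)}$ ($v{\left(U,f \right)} = \frac{2}{9} + \frac{\left(f + 11\right) \frac{1}{U + f}}{9} = \frac{2}{9} + \frac{\left(11 + f\right) \frac{1}{U + f}}{9} = \frac{2}{9} + \frac{\frac{1}{U + f} \left(11 + f\right)}{9} = \frac{2}{9} + \frac{11 + f}{9 \left(U + f\right)}$)
$\left(v{\left(5,P{\left(-3 \right)} \right)} - 56\right)^{2} = \left(\frac{11 + 2 \cdot 5 + \frac{3}{-3}}{9 \left(5 + \frac{1}{-3}\right)} - 56\right)^{2} = \left(\frac{11 + 10 + 3 \left(- \frac{1}{3}\right)}{9 \left(5 - \frac{1}{3}\right)} - 56\right)^{2} = \left(\frac{11 + 10 - 1}{9 \cdot \frac{14}{3}} - 56\right)^{2} = \left(\frac{1}{9} \cdot \frac{3}{14} \cdot 20 - 56\right)^{2} = \left(\frac{10}{21} - 56\right)^{2} = \left(- \frac{1166}{21}\right)^{2} = \frac{1359556}{441}$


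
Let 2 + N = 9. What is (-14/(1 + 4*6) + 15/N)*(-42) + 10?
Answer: -1412/25 ≈ -56.480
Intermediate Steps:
N = 7 (N = -2 + 9 = 7)
(-14/(1 + 4*6) + 15/N)*(-42) + 10 = (-14/(1 + 4*6) + 15/7)*(-42) + 10 = (-14/(1 + 24) + 15*(⅐))*(-42) + 10 = (-14/25 + 15/7)*(-42) + 10 = (277/175)*(-42) + 10 = -1662/25 + 10 = -1412/25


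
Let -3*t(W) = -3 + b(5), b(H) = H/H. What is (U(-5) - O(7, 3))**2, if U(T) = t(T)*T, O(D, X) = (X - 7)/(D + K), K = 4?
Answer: 9604/1089 ≈ 8.8191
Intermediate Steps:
O(D, X) = (-7 + X)/(4 + D) (O(D, X) = (X - 7)/(D + 4) = (-7 + X)/(4 + D))
b(H) = 1
t(W) = 2/3 (t(W) = -(-3 + 1)/3 = -1/3*(-2) = 2/3)
U(T) = 2*T/3
(U(-5) - O(7, 3))**2 = ((2/3)*(-5) - (-7 + 3)/(4 + 7))**2 = (-10/3 - (-4)/11)**2 = (-10/3 - 1*(-4/11))**2 = (-10/3 + 4/11)**2 = (-98/33)**2 = 9604/1089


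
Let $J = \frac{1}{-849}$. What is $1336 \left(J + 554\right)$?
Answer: $\frac{628380920}{849} \approx 7.4014 \cdot 10^{5}$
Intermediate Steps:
$J = - \frac{1}{849} \approx -0.0011779$
$1336 \left(J + 554\right) = 1336 \left(- \frac{1}{849} + 554\right) = 1336 \cdot \frac{470345}{849} = \frac{628380920}{849}$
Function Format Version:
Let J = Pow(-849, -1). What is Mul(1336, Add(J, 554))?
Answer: Rational(628380920, 849) ≈ 7.4014e+5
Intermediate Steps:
J = Rational(-1, 849) ≈ -0.0011779
Mul(1336, Add(J, 554)) = Mul(1336, Add(Rational(-1, 849), 554)) = Mul(1336, Rational(470345, 849)) = Rational(628380920, 849)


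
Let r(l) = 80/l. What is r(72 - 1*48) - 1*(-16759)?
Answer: 50287/3 ≈ 16762.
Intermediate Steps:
r(72 - 1*48) - 1*(-16759) = 80/(72 - 1*48) - 1*(-16759) = 80/(72 - 48) + 16759 = 80/24 + 16759 = 80*(1/24) + 16759 = 10/3 + 16759 = 50287/3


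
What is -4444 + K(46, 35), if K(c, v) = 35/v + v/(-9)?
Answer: -40022/9 ≈ -4446.9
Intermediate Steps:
K(c, v) = 35/v - v/9 (K(c, v) = 35/v + v*(-⅑) = 35/v - v/9)
-4444 + K(46, 35) = -4444 + (35/35 - ⅑*35) = -4444 + (35*(1/35) - 35/9) = -4444 + (1 - 35/9) = -4444 - 26/9 = -40022/9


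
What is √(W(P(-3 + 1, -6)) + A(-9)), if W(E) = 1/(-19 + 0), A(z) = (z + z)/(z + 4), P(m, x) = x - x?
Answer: √32015/95 ≈ 1.8834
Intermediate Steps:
P(m, x) = 0
A(z) = 2*z/(4 + z) (A(z) = (2*z)/(4 + z) = 2*z/(4 + z))
W(E) = -1/19 (W(E) = 1/(-19) = -1/19)
√(W(P(-3 + 1, -6)) + A(-9)) = √(-1/19 + 2*(-9)/(4 - 9)) = √(-1/19 + 2*(-9)/(-5)) = √(-1/19 + 2*(-9)*(-⅕)) = √(-1/19 + 18/5) = √(337/95) = √32015/95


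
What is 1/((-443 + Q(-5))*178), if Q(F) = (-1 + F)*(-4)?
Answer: -1/74582 ≈ -1.3408e-5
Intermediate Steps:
Q(F) = 4 - 4*F
1/((-443 + Q(-5))*178) = 1/((-443 + (4 - 4*(-5)))*178) = 1/((-443 + (4 + 20))*178) = 1/((-443 + 24)*178) = 1/(-419*178) = 1/(-74582) = -1/74582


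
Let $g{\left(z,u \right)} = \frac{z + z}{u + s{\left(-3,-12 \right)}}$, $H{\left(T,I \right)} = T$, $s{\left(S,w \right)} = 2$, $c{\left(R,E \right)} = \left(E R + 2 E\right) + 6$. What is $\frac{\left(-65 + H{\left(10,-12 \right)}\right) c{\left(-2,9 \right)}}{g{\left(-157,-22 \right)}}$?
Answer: $- \frac{3300}{157} \approx -21.019$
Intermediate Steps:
$c{\left(R,E \right)} = 6 + 2 E + E R$ ($c{\left(R,E \right)} = \left(2 E + E R\right) + 6 = 6 + 2 E + E R$)
$g{\left(z,u \right)} = \frac{2 z}{2 + u}$ ($g{\left(z,u \right)} = \frac{z + z}{u + 2} = \frac{2 z}{2 + u}$)
$\frac{\left(-65 + H{\left(10,-12 \right)}\right) c{\left(-2,9 \right)}}{g{\left(-157,-22 \right)}} = \frac{\left(-65 + 10\right) \left(6 + 2 \cdot 9 + 9 \left(-2\right)\right)}{2 \left(-157\right) \frac{1}{2 - 22}} = \frac{\left(-55\right) \left(6 + 18 - 18\right)}{2 \left(-157\right) \frac{1}{-20}} = \frac{\left(-55\right) 6}{2 \left(-157\right) \left(- \frac{1}{20}\right)} = - \frac{330}{\frac{157}{10}} = \left(-330\right) \frac{10}{157} = - \frac{3300}{157}$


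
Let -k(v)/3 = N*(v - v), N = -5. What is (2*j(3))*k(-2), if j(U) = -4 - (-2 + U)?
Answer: 0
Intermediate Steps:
k(v) = 0 (k(v) = -(-15)*(v - v) = -(-15)*0 = -3*0 = 0)
j(U) = -2 - U (j(U) = -4 + (2 - U) = -2 - U)
(2*j(3))*k(-2) = (2*(-2 - 1*3))*0 = (2*(-2 - 3))*0 = (2*(-5))*0 = -10*0 = 0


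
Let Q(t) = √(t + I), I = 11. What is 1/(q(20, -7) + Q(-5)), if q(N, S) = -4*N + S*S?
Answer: -31/955 - √6/955 ≈ -0.035026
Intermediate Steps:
Q(t) = √(11 + t) (Q(t) = √(t + 11) = √(11 + t))
q(N, S) = S² - 4*N (q(N, S) = -4*N + S² = S² - 4*N)
1/(q(20, -7) + Q(-5)) = 1/(((-7)² - 4*20) + √(11 - 5)) = 1/((49 - 80) + √6) = 1/(-31 + √6)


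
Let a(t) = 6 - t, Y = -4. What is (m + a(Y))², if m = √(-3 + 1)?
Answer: (10 + I*√2)² ≈ 98.0 + 28.284*I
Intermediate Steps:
m = I*√2 (m = √(-2) = I*√2 ≈ 1.4142*I)
(m + a(Y))² = (I*√2 + (6 - 1*(-4)))² = (I*√2 + (6 + 4))² = (I*√2 + 10)² = (10 + I*√2)²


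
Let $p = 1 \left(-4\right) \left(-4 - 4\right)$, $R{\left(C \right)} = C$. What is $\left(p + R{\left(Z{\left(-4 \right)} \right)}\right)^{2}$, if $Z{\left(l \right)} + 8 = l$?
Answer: $400$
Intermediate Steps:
$Z{\left(l \right)} = -8 + l$
$p = 32$ ($p = - 4 \left(-4 - 4\right) = \left(-4\right) \left(-8\right) = 32$)
$\left(p + R{\left(Z{\left(-4 \right)} \right)}\right)^{2} = \left(32 - 12\right)^{2} = 20^{2} = 400$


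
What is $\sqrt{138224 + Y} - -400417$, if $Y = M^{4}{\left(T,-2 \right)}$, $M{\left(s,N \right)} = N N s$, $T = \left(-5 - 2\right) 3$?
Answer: $400417 + 4 \sqrt{3120335} \approx 4.0748 \cdot 10^{5}$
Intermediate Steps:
$T = -21$ ($T = \left(-7\right) 3 = -21$)
$M{\left(s,N \right)} = s N^{2}$ ($M{\left(s,N \right)} = N^{2} s = s N^{2}$)
$Y = 49787136$ ($Y = \left(- 21 \left(-2\right)^{2}\right)^{4} = \left(\left(-21\right) 4\right)^{4} = \left(-84\right)^{4} = 49787136$)
$\sqrt{138224 + Y} - -400417 = \sqrt{138224 + 49787136} - -400417 = \sqrt{49925360} + 400417 = 4 \sqrt{3120335} + 400417 = 400417 + 4 \sqrt{3120335}$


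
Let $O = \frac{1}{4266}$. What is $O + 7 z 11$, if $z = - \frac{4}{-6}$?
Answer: $\frac{218989}{4266} \approx 51.334$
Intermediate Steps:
$z = \frac{2}{3}$ ($z = \left(-4\right) \left(- \frac{1}{6}\right) = \frac{2}{3} \approx 0.66667$)
$O = \frac{1}{4266} \approx 0.00023441$
$O + 7 z 11 = \frac{1}{4266} + 7 \cdot \frac{2}{3} \cdot 11 = \frac{1}{4266} + \frac{14}{3} \cdot 11 = \frac{1}{4266} + \frac{154}{3} = \frac{218989}{4266}$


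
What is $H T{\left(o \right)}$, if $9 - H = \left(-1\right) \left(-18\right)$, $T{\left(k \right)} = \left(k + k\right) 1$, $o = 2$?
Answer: $-36$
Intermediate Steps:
$T{\left(k \right)} = 2 k$ ($T{\left(k \right)} = 2 k 1 = 2 k$)
$H = -9$ ($H = 9 - \left(-1\right) \left(-18\right) = 9 - 18 = -9$)
$H T{\left(o \right)} = - 9 \cdot 2 \cdot 2 = \left(-9\right) 4 = -36$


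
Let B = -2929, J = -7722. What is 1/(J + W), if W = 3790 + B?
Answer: -1/6861 ≈ -0.00014575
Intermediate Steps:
W = 861 (W = 3790 - 2929 = 861)
1/(J + W) = 1/(-7722 + 861) = 1/(-6861) = -1/6861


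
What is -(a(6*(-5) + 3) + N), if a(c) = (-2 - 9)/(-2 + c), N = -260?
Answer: 7529/29 ≈ 259.62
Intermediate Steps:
a(c) = -11/(-2 + c)
-(a(6*(-5) + 3) + N) = -(-11/(-2 + (6*(-5) + 3)) - 260) = -(-11/(-2 + (-30 + 3)) - 260) = -(-11/(-2 - 27) - 260) = -(-11/(-29) - 260) = -(-11*(-1/29) - 260) = -(11/29 - 260) = -1*(-7529/29) = 7529/29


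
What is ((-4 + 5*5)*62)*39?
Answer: 50778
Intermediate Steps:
((-4 + 5*5)*62)*39 = ((-4 + 25)*62)*39 = (21*62)*39 = 1302*39 = 50778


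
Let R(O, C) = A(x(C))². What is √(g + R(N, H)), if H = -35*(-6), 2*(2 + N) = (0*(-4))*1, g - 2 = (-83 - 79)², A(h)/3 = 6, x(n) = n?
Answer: √26570 ≈ 163.00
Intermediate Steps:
A(h) = 18 (A(h) = 3*6 = 18)
g = 26246 (g = 2 + (-83 - 79)² = 2 + (-162)² = 2 + 26244 = 26246)
N = -2 (N = -2 + ((0*(-4))*1)/2 = -2 + (0*1)/2 = -2 + (½)*0 = -2 + 0 = -2)
H = 210
R(O, C) = 324 (R(O, C) = 18² = 324)
√(g + R(N, H)) = √(26246 + 324) = √26570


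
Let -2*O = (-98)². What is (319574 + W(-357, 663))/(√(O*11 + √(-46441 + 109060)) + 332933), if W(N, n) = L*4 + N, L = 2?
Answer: 319225/(332933 + I*√(52822 - √62619)) ≈ 0.95883 - 0.00066033*I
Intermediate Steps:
W(N, n) = 8 + N (W(N, n) = 2*4 + N = 8 + N)
O = -4802 (O = -½*(-98)² = -½*9604 = -4802)
(319574 + W(-357, 663))/(√(O*11 + √(-46441 + 109060)) + 332933) = (319574 + (8 - 357))/(√(-4802*11 + √(-46441 + 109060)) + 332933) = (319574 - 349)/(√(-52822 + √62619) + 332933) = 319225/(332933 + √(-52822 + √62619))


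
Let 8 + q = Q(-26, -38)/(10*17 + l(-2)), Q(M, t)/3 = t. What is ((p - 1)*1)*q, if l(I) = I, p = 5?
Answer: -243/7 ≈ -34.714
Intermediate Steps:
Q(M, t) = 3*t
q = -243/28 (q = -8 + (3*(-38))/(10*17 - 2) = -8 - 114/(170 - 2) = -8 - 114/168 = -8 - 114*1/168 = -8 - 19/28 = -243/28 ≈ -8.6786)
((p - 1)*1)*q = ((5 - 1)*1)*(-243/28) = (4*1)*(-243/28) = 4*(-243/28) = -243/7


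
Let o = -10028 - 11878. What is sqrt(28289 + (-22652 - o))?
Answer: sqrt(27543) ≈ 165.96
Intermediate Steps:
o = -21906
sqrt(28289 + (-22652 - o)) = sqrt(28289 + (-22652 - 1*(-21906))) = sqrt(28289 + (-22652 + 21906)) = sqrt(28289 - 746) = sqrt(27543)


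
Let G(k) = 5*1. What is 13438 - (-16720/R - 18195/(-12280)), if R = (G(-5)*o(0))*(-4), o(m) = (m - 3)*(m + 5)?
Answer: 497054551/36840 ≈ 13492.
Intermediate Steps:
G(k) = 5
o(m) = (-3 + m)*(5 + m)
R = 300 (R = (5*(-15 + 0**2 + 2*0))*(-4) = (5*(-15 + 0 + 0))*(-4) = (5*(-15))*(-4) = -75*(-4) = 300)
13438 - (-16720/R - 18195/(-12280)) = 13438 - (-16720/300 - 18195/(-12280)) = 13438 - (-16720*1/300 - 18195*(-1/12280)) = 13438 - (-836/15 + 3639/2456) = 13438 - 1*(-1998631/36840) = 13438 + 1998631/36840 = 497054551/36840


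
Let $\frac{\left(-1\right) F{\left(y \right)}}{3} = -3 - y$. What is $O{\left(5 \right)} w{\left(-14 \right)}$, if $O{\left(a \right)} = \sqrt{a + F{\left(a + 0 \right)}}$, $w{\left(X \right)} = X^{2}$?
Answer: $196 \sqrt{29} \approx 1055.5$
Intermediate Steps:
$F{\left(y \right)} = 9 + 3 y$ ($F{\left(y \right)} = - 3 \left(-3 - y\right) = 9 + 3 y$)
$O{\left(a \right)} = \sqrt{9 + 4 a}$ ($O{\left(a \right)} = \sqrt{a + \left(9 + 3 \left(a + 0\right)\right)} = \sqrt{a + \left(9 + 3 a\right)} = \sqrt{9 + 4 a}$)
$O{\left(5 \right)} w{\left(-14 \right)} = \sqrt{9 + 4 \cdot 5} \left(-14\right)^{2} = \sqrt{9 + 20} \cdot 196 = \sqrt{29} \cdot 196 = 196 \sqrt{29}$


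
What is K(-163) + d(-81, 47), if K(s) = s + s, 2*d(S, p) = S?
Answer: -733/2 ≈ -366.50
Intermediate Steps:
d(S, p) = S/2
K(s) = 2*s
K(-163) + d(-81, 47) = 2*(-163) + (½)*(-81) = -326 - 81/2 = -733/2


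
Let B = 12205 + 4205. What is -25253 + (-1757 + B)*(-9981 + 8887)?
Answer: -16055635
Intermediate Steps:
B = 16410
-25253 + (-1757 + B)*(-9981 + 8887) = -25253 + (-1757 + 16410)*(-9981 + 8887) = -25253 + 14653*(-1094) = -25253 - 16030382 = -16055635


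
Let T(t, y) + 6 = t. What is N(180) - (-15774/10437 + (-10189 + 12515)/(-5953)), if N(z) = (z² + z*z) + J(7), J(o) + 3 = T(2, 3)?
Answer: 1341933977219/20710487 ≈ 64795.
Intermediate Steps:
T(t, y) = -6 + t
J(o) = -7 (J(o) = -3 + (-6 + 2) = -3 - 4 = -7)
N(z) = -7 + 2*z² (N(z) = (z² + z*z) - 7 = (z² + z²) - 7 = 2*z² - 7 = -7 + 2*z²)
N(180) - (-15774/10437 + (-10189 + 12515)/(-5953)) = (-7 + 2*180²) - (-15774/10437 + (-10189 + 12515)/(-5953)) = (-7 + 2*32400) - (-15774*1/10437 + 2326*(-1/5953)) = (-7 + 64800) - (-5258/3479 - 2326/5953) = 64793 - 1*(-39393028/20710487) = 64793 + 39393028/20710487 = 1341933977219/20710487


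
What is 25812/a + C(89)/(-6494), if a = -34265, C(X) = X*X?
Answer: -439036193/222516910 ≈ -1.9730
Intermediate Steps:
C(X) = X²
25812/a + C(89)/(-6494) = 25812/(-34265) + 89²/(-6494) = 25812*(-1/34265) + 7921*(-1/6494) = -25812/34265 - 7921/6494 = -439036193/222516910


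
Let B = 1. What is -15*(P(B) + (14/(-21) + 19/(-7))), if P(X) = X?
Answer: 250/7 ≈ 35.714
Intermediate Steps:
-15*(P(B) + (14/(-21) + 19/(-7))) = -15*(1 + (14/(-21) + 19/(-7))) = -15*(1 + (14*(-1/21) + 19*(-1/7))) = -15*(1 + (-2/3 - 19/7)) = -15*(1 - 71/21) = -15*(-50/21) = 250/7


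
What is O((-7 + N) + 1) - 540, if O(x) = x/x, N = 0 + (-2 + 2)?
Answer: -539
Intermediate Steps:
N = 0 (N = 0 + 0 = 0)
O(x) = 1
O((-7 + N) + 1) - 540 = 1 - 540 = -539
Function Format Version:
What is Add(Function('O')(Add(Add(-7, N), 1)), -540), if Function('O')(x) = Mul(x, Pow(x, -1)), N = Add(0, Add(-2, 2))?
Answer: -539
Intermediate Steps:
N = 0 (N = Add(0, 0) = 0)
Function('O')(x) = 1
Add(Function('O')(Add(Add(-7, N), 1)), -540) = Add(1, -540) = -539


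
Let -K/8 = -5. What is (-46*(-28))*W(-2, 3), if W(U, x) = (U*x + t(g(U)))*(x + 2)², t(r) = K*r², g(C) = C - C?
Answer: -193200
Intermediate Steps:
K = 40 (K = -8*(-5) = 40)
g(C) = 0
t(r) = 40*r²
W(U, x) = U*x*(2 + x)² (W(U, x) = (U*x + 40*0²)*(x + 2)² = (U*x + 40*0)*(2 + x)² = (U*x + 0)*(2 + x)² = (U*x)*(2 + x)² = U*x*(2 + x)²)
(-46*(-28))*W(-2, 3) = (-46*(-28))*(-2*3*(2 + 3)²) = 1288*(-2*3*5²) = 1288*(-2*3*25) = 1288*(-150) = -193200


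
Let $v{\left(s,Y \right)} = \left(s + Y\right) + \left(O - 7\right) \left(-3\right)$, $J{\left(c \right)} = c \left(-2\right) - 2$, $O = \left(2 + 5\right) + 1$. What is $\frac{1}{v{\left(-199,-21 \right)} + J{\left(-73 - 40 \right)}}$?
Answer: $1$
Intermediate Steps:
$O = 8$ ($O = 7 + 1 = 8$)
$J{\left(c \right)} = -2 - 2 c$ ($J{\left(c \right)} = - 2 c - 2 = -2 - 2 c$)
$v{\left(s,Y \right)} = -3 + Y + s$ ($v{\left(s,Y \right)} = \left(s + Y\right) + \left(8 - 7\right) \left(-3\right) = \left(Y + s\right) + 1 \left(-3\right) = \left(Y + s\right) - 3 = -3 + Y + s$)
$\frac{1}{v{\left(-199,-21 \right)} + J{\left(-73 - 40 \right)}} = \frac{1}{\left(-3 - 21 - 199\right) - \left(2 + 2 \left(-73 - 40\right)\right)} = \frac{1}{-223 - -224} = \frac{1}{-223 + \left(-2 + 226\right)} = \frac{1}{-223 + 224} = 1^{-1} = 1$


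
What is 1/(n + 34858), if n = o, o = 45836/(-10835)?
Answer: 10835/377640594 ≈ 2.8691e-5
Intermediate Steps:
o = -45836/10835 (o = 45836*(-1/10835) = -45836/10835 ≈ -4.2304)
n = -45836/10835 ≈ -4.2304
1/(n + 34858) = 1/(-45836/10835 + 34858) = 1/(377640594/10835) = 10835/377640594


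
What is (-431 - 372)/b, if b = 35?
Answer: -803/35 ≈ -22.943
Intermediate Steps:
(-431 - 372)/b = (-431 - 372)/35 = -803*1/35 = -803/35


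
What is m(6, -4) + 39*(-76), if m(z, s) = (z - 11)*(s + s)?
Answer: -2924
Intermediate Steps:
m(z, s) = 2*s*(-11 + z) (m(z, s) = (-11 + z)*(2*s) = 2*s*(-11 + z))
m(6, -4) + 39*(-76) = 2*(-4)*(-11 + 6) + 39*(-76) = 2*(-4)*(-5) - 2964 = 40 - 2964 = -2924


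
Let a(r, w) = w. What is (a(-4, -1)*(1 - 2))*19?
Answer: 19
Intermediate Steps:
(a(-4, -1)*(1 - 2))*19 = -(1 - 2)*19 = -1*(-1)*19 = 1*19 = 19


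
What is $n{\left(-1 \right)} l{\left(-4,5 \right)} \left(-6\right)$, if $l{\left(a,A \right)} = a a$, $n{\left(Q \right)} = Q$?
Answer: $96$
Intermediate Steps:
$l{\left(a,A \right)} = a^{2}$
$n{\left(-1 \right)} l{\left(-4,5 \right)} \left(-6\right) = - \left(-4\right)^{2} \left(-6\right) = \left(-1\right) 16 \left(-6\right) = \left(-16\right) \left(-6\right) = 96$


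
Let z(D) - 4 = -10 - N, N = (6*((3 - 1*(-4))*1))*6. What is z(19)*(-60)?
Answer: 15480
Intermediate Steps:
N = 252 (N = (6*((3 + 4)*1))*6 = (6*(7*1))*6 = (6*7)*6 = 42*6 = 252)
z(D) = -258 (z(D) = 4 + (-10 - 1*252) = 4 + (-10 - 252) = 4 - 262 = -258)
z(19)*(-60) = -258*(-60) = 15480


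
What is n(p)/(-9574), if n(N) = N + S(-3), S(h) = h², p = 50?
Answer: -59/9574 ≈ -0.0061625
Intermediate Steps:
n(N) = 9 + N (n(N) = N + (-3)² = N + 9 = 9 + N)
n(p)/(-9574) = (9 + 50)/(-9574) = 59*(-1/9574) = -59/9574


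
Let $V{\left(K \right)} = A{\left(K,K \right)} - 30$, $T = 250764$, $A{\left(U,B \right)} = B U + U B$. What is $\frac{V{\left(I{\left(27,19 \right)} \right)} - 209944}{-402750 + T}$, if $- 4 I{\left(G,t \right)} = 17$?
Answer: $\frac{1679503}{1215888} \approx 1.3813$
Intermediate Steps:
$A{\left(U,B \right)} = 2 B U$ ($A{\left(U,B \right)} = B U + B U = 2 B U$)
$I{\left(G,t \right)} = - \frac{17}{4}$ ($I{\left(G,t \right)} = \left(- \frac{1}{4}\right) 17 = - \frac{17}{4}$)
$V{\left(K \right)} = -30 + 2 K^{2}$ ($V{\left(K \right)} = 2 K K - 30 = 2 K^{2} - 30 = -30 + 2 K^{2}$)
$\frac{V{\left(I{\left(27,19 \right)} \right)} - 209944}{-402750 + T} = \frac{\left(-30 + 2 \left(- \frac{17}{4}\right)^{2}\right) - 209944}{-402750 + 250764} = \frac{\left(-30 + 2 \cdot \frac{289}{16}\right) - 209944}{-151986} = \left(\left(-30 + \frac{289}{8}\right) - 209944\right) \left(- \frac{1}{151986}\right) = \left(\frac{49}{8} - 209944\right) \left(- \frac{1}{151986}\right) = \left(- \frac{1679503}{8}\right) \left(- \frac{1}{151986}\right) = \frac{1679503}{1215888}$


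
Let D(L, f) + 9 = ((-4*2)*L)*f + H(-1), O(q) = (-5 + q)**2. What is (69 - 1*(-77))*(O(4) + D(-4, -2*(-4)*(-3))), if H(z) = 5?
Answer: -112566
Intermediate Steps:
D(L, f) = -4 - 8*L*f (D(L, f) = -9 + (((-4*2)*L)*f + 5) = -9 + ((-8*L)*f + 5) = -9 + (-8*L*f + 5) = -9 + (5 - 8*L*f) = -4 - 8*L*f)
(69 - 1*(-77))*(O(4) + D(-4, -2*(-4)*(-3))) = (69 - 1*(-77))*((-5 + 4)**2 + (-4 - 8*(-4)*-2*(-4)*(-3))) = (69 + 77)*((-1)**2 + (-4 - 8*(-4)*8*(-3))) = 146*(1 + (-4 - 8*(-4)*(-24))) = 146*(1 + (-4 - 768)) = 146*(1 - 772) = 146*(-771) = -112566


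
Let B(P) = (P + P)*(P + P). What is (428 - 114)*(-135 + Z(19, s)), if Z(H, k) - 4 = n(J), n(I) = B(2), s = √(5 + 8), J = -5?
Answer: -36110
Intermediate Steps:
B(P) = 4*P² (B(P) = (2*P)*(2*P) = 4*P²)
s = √13 ≈ 3.6056
n(I) = 16 (n(I) = 4*2² = 4*4 = 16)
Z(H, k) = 20 (Z(H, k) = 4 + 16 = 20)
(428 - 114)*(-135 + Z(19, s)) = (428 - 114)*(-135 + 20) = 314*(-115) = -36110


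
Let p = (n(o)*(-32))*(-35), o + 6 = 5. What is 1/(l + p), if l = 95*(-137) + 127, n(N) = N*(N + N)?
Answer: -1/10648 ≈ -9.3914e-5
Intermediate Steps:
o = -1 (o = -6 + 5 = -1)
n(N) = 2*N² (n(N) = N*(2*N) = 2*N²)
p = 2240 (p = ((2*(-1)²)*(-32))*(-35) = ((2*1)*(-32))*(-35) = (2*(-32))*(-35) = -64*(-35) = 2240)
l = -12888 (l = -13015 + 127 = -12888)
1/(l + p) = 1/(-12888 + 2240) = 1/(-10648) = -1/10648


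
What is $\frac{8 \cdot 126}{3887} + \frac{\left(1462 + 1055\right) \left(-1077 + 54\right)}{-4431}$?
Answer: $\frac{3337689255}{5741099} \approx 581.37$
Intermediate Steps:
$\frac{8 \cdot 126}{3887} + \frac{\left(1462 + 1055\right) \left(-1077 + 54\right)}{-4431} = 1008 \cdot \frac{1}{3887} + 2517 \left(-1023\right) \left(- \frac{1}{4431}\right) = \frac{1008}{3887} - - \frac{858297}{1477} = \frac{1008}{3887} + \frac{858297}{1477} = \frac{3337689255}{5741099}$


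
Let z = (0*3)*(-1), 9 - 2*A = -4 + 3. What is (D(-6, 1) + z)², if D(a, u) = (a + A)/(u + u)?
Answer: ¼ ≈ 0.25000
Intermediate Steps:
A = 5 (A = 9/2 - (-4 + 3)/2 = 9/2 - ½*(-1) = 9/2 + ½ = 5)
D(a, u) = (5 + a)/(2*u) (D(a, u) = (a + 5)/(u + u) = (5 + a)/((2*u)) = (5 + a)*(1/(2*u)) = (5 + a)/(2*u))
z = 0 (z = 0*(-1) = 0)
(D(-6, 1) + z)² = ((½)*(5 - 6)/1 + 0)² = ((½)*1*(-1) + 0)² = (-½ + 0)² = (-½)² = ¼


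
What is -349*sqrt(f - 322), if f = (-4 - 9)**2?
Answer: -1047*I*sqrt(17) ≈ -4316.9*I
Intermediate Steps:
f = 169 (f = (-13)**2 = 169)
-349*sqrt(f - 322) = -349*sqrt(169 - 322) = -1047*I*sqrt(17)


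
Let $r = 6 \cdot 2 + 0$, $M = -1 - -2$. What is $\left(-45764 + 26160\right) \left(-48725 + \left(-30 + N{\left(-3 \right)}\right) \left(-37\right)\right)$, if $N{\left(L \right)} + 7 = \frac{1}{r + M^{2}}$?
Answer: $928422820$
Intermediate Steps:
$M = 1$ ($M = -1 + 2 = 1$)
$r = 12$ ($r = 12 + 0 = 12$)
$N{\left(L \right)} = - \frac{90}{13}$ ($N{\left(L \right)} = -7 + \frac{1}{12 + 1^{2}} = -7 + \frac{1}{12 + 1} = -7 + \frac{1}{13} = - \frac{90}{13}$)
$\left(-45764 + 26160\right) \left(-48725 + \left(-30 + N{\left(-3 \right)}\right) \left(-37\right)\right) = \left(-45764 + 26160\right) \left(-48725 + \left(-30 - \frac{90}{13}\right) \left(-37\right)\right) = - 19604 \left(-48725 - - \frac{17760}{13}\right) = - 19604 \left(-48725 + \frac{17760}{13}\right) = \left(-19604\right) \left(- \frac{615665}{13}\right) = 928422820$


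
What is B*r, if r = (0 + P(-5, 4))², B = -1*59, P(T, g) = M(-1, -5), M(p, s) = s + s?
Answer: -5900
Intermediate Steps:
M(p, s) = 2*s
P(T, g) = -10 (P(T, g) = 2*(-5) = -10)
B = -59
r = 100 (r = (0 - 10)² = (-10)² = 100)
B*r = -59*100 = -5900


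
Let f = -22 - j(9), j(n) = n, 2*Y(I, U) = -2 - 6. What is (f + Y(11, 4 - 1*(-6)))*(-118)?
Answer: 4130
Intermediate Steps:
Y(I, U) = -4 (Y(I, U) = (-2 - 6)/2 = (½)*(-8) = -4)
f = -31 (f = -22 - 1*9 = -22 - 9 = -31)
(f + Y(11, 4 - 1*(-6)))*(-118) = (-31 - 4)*(-118) = -35*(-118) = 4130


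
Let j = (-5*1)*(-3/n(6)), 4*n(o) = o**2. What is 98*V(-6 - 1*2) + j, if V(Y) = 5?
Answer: 1475/3 ≈ 491.67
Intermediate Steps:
n(o) = o**2/4
j = 5/3 (j = (-5*1)*(-3/((1/4)*6**2)) = -(-15)/((1/4)*36) = -(-15)/9 = -5*(-1/3) = 5/3 ≈ 1.6667)
98*V(-6 - 1*2) + j = 98*5 + 5/3 = 490 + 5/3 = 1475/3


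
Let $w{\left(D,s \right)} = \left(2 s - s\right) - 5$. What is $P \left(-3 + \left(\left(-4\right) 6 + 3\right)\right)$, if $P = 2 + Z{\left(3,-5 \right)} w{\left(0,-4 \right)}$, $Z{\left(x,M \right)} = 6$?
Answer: $1248$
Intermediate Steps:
$w{\left(D,s \right)} = -5 + s$ ($w{\left(D,s \right)} = s - 5 = -5 + s$)
$P = -52$ ($P = 2 + 6 \left(-5 - 4\right) = 2 + 6 \left(-9\right) = 2 - 54 = -52$)
$P \left(-3 + \left(\left(-4\right) 6 + 3\right)\right) = - 52 \left(-3 + \left(\left(-4\right) 6 + 3\right)\right) = - 52 \left(-3 + \left(-24 + 3\right)\right) = - 52 \left(-3 - 21\right) = \left(-52\right) \left(-24\right) = 1248$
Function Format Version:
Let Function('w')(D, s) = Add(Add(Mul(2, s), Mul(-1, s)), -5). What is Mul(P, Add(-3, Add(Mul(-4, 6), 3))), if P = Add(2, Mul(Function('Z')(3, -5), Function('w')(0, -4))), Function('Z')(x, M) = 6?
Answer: 1248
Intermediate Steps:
Function('w')(D, s) = Add(-5, s) (Function('w')(D, s) = Add(s, -5) = Add(-5, s))
P = -52 (P = Add(2, Mul(6, Add(-5, -4))) = Add(2, Mul(6, -9)) = Add(2, -54) = -52)
Mul(P, Add(-3, Add(Mul(-4, 6), 3))) = Mul(-52, Add(-3, Add(Mul(-4, 6), 3))) = Mul(-52, Add(-3, Add(-24, 3))) = Mul(-52, Add(-3, -21)) = Mul(-52, -24) = 1248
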